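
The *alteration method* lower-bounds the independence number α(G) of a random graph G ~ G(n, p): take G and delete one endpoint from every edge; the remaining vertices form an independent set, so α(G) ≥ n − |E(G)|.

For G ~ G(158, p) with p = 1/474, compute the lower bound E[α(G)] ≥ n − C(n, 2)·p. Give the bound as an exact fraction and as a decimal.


E[|E(G)|] = C(158, 2)·p = 12403 · (1/474) = 157/6.
E[α(G)] ≥ n − E[|E(G)|] = 158 − 157/6 = 791/6.
Numerically: ≈ 131.83333.
(This is only a lower bound; the true E[α(G)] may be larger.)

E[α(G)] ≥ 791/6 ≈ 131.83333.


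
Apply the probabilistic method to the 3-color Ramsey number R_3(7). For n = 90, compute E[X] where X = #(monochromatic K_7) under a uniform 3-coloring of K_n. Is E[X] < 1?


E[X] = C(90, 7) · 3^{1 − 21} = 7471375560 · 3^{−20} = 7471375560/3486784401.
As a reduced fraction: E[X] = 830152840/387420489 ≈ 2.142770.
Is E[X] < 1? NO.
Since E[X] ≥ 1, the first-moment bound is inconclusive at n = 90; it does NOT by itself certify R_3(7) > 90.

E[X] = 830152840/387420489 ≈ 2.142770; E[X] ≥ 1; first-moment method inconclusive here.


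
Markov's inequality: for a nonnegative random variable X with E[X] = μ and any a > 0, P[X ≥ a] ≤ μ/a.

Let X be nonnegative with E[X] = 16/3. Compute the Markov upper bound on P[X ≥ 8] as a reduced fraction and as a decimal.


μ = E[X] = 16/3, a = 8.
Markov: P[X ≥ 8] ≤ μ/a = (16/3)/8 = 2/3.
Numerically: ≈ 0.666667.
(Since a = 8 > μ = 5.333333, the bound 2/3 is < 1 and informative.)

P[X ≥ 8] ≤ 2/3 ≈ 0.666667.


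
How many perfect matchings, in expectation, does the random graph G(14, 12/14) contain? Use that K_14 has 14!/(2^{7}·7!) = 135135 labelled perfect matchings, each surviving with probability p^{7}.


K_14 has 14!/(2^{7}·7!) = 135135 labelled perfect matchings.
For each such perfect matching H, let X_H = 1 if all 7 edges of H are present in G. Then P[X_H = 1] = p^{7} = (6/7)^{7} = 279936/823543.
Summing the indicators: E[X] = Σ_H E[X_H] = 135135 · p^{7} = 135135 · 279936/823543 = 5404164480/117649.
Numerically: E[X] ≈ 4.59e+04.

E[X] = 135135 · (6/7)^{7} = 5404164480/117649 ≈ 4.59e+04.


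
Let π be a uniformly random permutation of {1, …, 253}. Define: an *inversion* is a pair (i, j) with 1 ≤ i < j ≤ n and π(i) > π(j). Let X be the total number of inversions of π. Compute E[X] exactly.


Write X = Σ X_I over the C(253, 2) = 31878 pairs i < j, with X_I the indicator of one inversion.
There are 31878 indicators.
For each fixed pair i < j, the values π(i) and π(j) are two distinct elements of {1, …, 253} in uniformly random order; by symmetry P[π(i) > π(j)] = 1/2.
By linearity: E[X] = 31878 · (1/2) = C(253, 2) · (1/2) = 31878/2 = 15939 ≈ 15939.000000.

E[X] = 15939 = 15939.000000.


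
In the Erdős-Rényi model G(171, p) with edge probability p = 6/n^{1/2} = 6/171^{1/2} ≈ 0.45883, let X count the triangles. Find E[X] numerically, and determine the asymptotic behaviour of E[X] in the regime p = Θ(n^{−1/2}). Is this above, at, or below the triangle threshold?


Number of potential triangles: C(171, 3) = 818805.
Each occurs with probability p³ ≈ (0.45883)³ ≈ 9.6596098e-02.
By linearity: E[X] = C(171, 3)·p³ ≈ 818805 · 9.6596098e-02 ≈ 79093.36841.
Since α = 1/2 < 1, p = c/n^{1/2} ≫ 1/n is above the triangle threshold p ~ 1/n. Asymptotically E[X] ~ (c³/6)·n^{3(1−α)} = (6³/6)·n^{1.5} → ∞; triangles are abundant w.h.p.

E[X] ≈ 79093.36841; in regime p = Θ(1/n^{1/2}) E[X] diverges (above the triangle threshold p ~ 1/n).


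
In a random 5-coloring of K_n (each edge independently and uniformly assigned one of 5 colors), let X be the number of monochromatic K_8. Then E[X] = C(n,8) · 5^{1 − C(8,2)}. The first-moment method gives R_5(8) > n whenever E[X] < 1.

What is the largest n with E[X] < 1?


We need C(n, 8) · 5^{1 − 28} < 1, i.e. C(n, 8) < 5^{28 − 1} = 7450580596923828125.
Check values of n near the boundary:
  n = 862: C(862, 8) = 7317951015318931845; 7317951015318931845 < 7450580596923828125? YES
  n = 863: C(863, 8) = 7386423071602617757; 7386423071602617757 < 7450580596923828125? YES
  n = 864: C(864, 8) = 7455455062926006708; 7455455062926006708 < 7450580596923828125? NO
  n = 865: C(865, 8) = 7525050909487743060; 7525050909487743060 < 7450580596923828125? NO
The largest n with C(n, 8) < 7450580596923828125 is n = 863 (where E[X] = 7386423071602617757/7450580596923828125 ≈ 0.9913889). Hence R_5(8) > 863, i.e. R_5(8) ≥ 864.

Largest n = 863; hence R_5(8) > 863.


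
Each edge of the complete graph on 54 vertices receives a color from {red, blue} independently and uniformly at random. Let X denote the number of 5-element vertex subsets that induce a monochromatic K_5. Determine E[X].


Let X = Σ_S X_S over the C(54, 5) = 3162510 subsets S of size 5, where X_S = 1 if the K_5 on S is monochromatic.
For a fixed S, the K_5 on S has C(5, 2) = 10 edges. P[all 10 edges red] = (1/2)^10, and likewise for blue, so P[monochromatic] = 2·(1/2)^10 = 2^{1 − 10} = 1/512.
Summing: E[X] = C(54, 5) · 2^{1 − 10} = 3162510 · 1/512 = 1581255/256.
Numerically: E[X] ≈ 6176.7773.

E[X] = C(54,5)·2^(1−C(5,2)) = 1581255/256 ≈ 6176.7773.


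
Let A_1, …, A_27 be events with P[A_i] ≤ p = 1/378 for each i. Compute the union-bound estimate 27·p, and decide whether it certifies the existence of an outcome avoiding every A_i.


Union bound: P[∪_{i=1}^{27} A_i] ≤ Σ_i P[A_i] ≤ 27·p = 27·(1/378) = 1/14.
Numerically: 1/14 ≈ 0.07143.
Is 1/14 < 1? YES.
Since P[∪ A_i] ≤ 1/14 < 1, the complement has P[∩ A_i^c] ≥ 1 − 1/14 = 13/14 > 0, so some outcome avoids every A_i.

27·p = 1/14 ≈ 0.07143; existence CERTIFIED by the union bound.


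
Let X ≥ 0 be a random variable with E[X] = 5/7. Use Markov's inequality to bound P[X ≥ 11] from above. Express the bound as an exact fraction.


μ = E[X] = 5/7, a = 11.
Markov: P[X ≥ 11] ≤ μ/a = (5/7)/11 = 5/77.
Numerically: ≈ 0.065.
(Since a = 11 > μ = 0.714, the bound 5/77 is < 1 and informative.)

P[X ≥ 11] ≤ 5/77 ≈ 0.065.


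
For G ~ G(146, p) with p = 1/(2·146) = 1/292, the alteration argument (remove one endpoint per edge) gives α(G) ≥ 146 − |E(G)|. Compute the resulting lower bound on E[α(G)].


E[|E(G)|] = C(146, 2)·p = 10585 · (1/292) = 145/4.
E[α(G)] ≥ n − E[|E(G)|] = 146 − 145/4 = 439/4.
Numerically: ≈ 109.7500.
(This is only a lower bound; the true E[α(G)] may be larger.)

E[α(G)] ≥ 439/4 ≈ 109.7500.


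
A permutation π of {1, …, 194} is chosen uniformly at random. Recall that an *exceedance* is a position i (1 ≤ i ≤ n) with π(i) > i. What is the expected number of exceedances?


Write X = Σ_{i=1}^{194} X_i, where X_i = 1_{π(i) > i}.
For each fixed i, π(i) is uniform over {1, …, 194} (marginal of a uniform permutation), so P[π(i) > i] = (n − i)/n. Summing: Σ_{i=1}^{194} (n − i)/n = (0 + 1 + … + 193)/194 = 194(194 − 1)/(2·194) = (194 − 1)/2.
Hence E[X] = Σ_{i=1}^{194} (194 − i)/194 = 193/2 ≈ 96.5000.

E[X] = 193/2 = 96.5000.


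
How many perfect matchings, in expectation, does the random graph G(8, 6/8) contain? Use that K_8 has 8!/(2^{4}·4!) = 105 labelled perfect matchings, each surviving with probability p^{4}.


K_8 has 8!/(2^{4}·4!) = 105 labelled perfect matchings.
For each such perfect matching H, let X_H = 1 if all 4 edges of H are present in G. Then P[X_H = 1] = p^{4} = (3/4)^{4} = 81/256.
By linearity: E[X] = Σ_H E[X_H] = 105 · p^{4} = 105 · 81/256 = 8505/256.
Numerically: E[X] ≈ 33.22.

E[X] = 105 · (3/4)^{4} = 8505/256 ≈ 33.22.


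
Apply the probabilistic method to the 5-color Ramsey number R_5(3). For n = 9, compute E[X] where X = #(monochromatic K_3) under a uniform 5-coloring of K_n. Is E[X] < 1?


E[X] = C(9, 3) · 5^{1 − 3} = 84 · 5^{−2} = 84/25.
As a reduced fraction: E[X] = 84/25 ≈ 3.3600000.
Is E[X] < 1? NO.
Since E[X] ≥ 1, the first-moment bound is inconclusive at n = 9; it does NOT by itself certify R_5(3) > 9.

E[X] = 84/25 ≈ 3.3600000; E[X] ≥ 1; first-moment method inconclusive here.


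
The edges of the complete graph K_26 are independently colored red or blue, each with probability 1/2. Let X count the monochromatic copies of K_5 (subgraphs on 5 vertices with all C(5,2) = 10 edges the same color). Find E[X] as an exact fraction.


Let X = Σ_S X_S over the C(26, 5) = 65780 subsets S of size 5, where X_S = 1 if the K_5 on S is monochromatic.
For a fixed S, the K_5 on S has C(5, 2) = 10 edges. P[all 10 edges red] = (1/2)^10, and likewise for blue, so P[monochromatic] = 2·(1/2)^10 = 2^{1 − 10} = 1/512.
By linearity: E[X] = C(26, 5) · 2^{1 − 10} = 65780 · 1/512 = 16445/128.
Numerically: E[X] ≈ 128.47656.

E[X] = C(26,5)·2^(1−C(5,2)) = 16445/128 ≈ 128.47656.


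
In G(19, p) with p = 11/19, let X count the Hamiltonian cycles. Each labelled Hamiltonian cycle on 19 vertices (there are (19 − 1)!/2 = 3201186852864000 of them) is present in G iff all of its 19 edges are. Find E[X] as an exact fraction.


K_19 has (19 − 1)!/2 = 3201186852864000 labelled Hamiltonian cycles.
For each such Hamiltonian cycle H, let X_H = 1 if all 19 edges of H are present in G. Then P[X_H = 1] = p^{19} = (11/19)^{19} = 61159090448414546291/1978419655660313589123979.
Summing the indicators: E[X] = Σ_H E[X_H] = 3201186852864000 · p^{19} = 3201186852864000 · 61159090448414546291/1978419655660313589123979 = 195781676276584883979724733927424000/1978419655660313589123979.
Numerically: E[X] ≈ 9.9e+10.

E[X] = 3201186852864000 · (11/19)^{19} = 195781676276584883979724733927424000/1978419655660313589123979 ≈ 9.9e+10.


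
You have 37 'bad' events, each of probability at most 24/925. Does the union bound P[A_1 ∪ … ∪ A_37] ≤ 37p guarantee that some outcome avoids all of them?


Union bound: P[∪_{i=1}^{37} A_i] ≤ Σ_i P[A_i] ≤ 37·p = 37·(24/925) = 24/25.
Numerically: 24/25 ≈ 0.96000.
Is 24/25 < 1? YES.
Since P[∪ A_i] ≤ 24/25 < 1, the complement has P[∩ A_i^c] ≥ 1 − 24/25 = 1/25 > 0, so some outcome avoids every A_i.

37·p = 24/25 ≈ 0.96000; existence CERTIFIED by the union bound.


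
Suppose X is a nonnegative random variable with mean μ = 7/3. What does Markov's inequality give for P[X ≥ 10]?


μ = E[X] = 7/3, a = 10.
Markov: P[X ≥ 10] ≤ μ/a = (7/3)/10 = 7/30.
Numerically: ≈ 0.23333.
(Since a = 10 > μ = 2.33333, the bound 7/30 is < 1 and informative.)

P[X ≥ 10] ≤ 7/30 ≈ 0.23333.


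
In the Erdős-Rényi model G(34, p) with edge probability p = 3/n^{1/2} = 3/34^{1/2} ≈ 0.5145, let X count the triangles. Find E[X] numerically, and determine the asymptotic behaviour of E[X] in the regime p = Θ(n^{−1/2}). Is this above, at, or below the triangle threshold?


Number of potential triangles: C(34, 3) = 5984.
Each occurs with probability p³ ≈ (0.5145)³ ≈ 1.3619005e-01.
By linearity: E[X] = C(34, 3)·p³ ≈ 5984 · 1.3619005e-01 ≈ 814.96128.
Since α = 1/2 < 1, p = c/n^{1/2} ≫ 1/n is above the triangle threshold p ~ 1/n. Asymptotically E[X] ~ (c³/6)·n^{3(1−α)} = (3³/6)·n^{1.5} → ∞; triangles are abundant w.h.p.

E[X] ≈ 814.96128; in regime p = Θ(1/n^{1/2}) E[X] diverges (above the triangle threshold p ~ 1/n).


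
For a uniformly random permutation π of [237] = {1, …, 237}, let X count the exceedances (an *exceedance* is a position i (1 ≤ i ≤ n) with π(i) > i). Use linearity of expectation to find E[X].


Write X = Σ_{i=1}^{237} X_i, where X_i = 1_{π(i) > i}.
For each fixed i, π(i) is uniform over {1, …, 237} (marginal of a uniform permutation), so P[π(i) > i] = (n − i)/n. Summing: Σ_{i=1}^{237} (n − i)/n = (0 + 1 + … + 236)/237 = 237(237 − 1)/(2·237) = (237 − 1)/2.
Hence E[X] = Σ_{i=1}^{237} (237 − i)/237 = 118 ≈ 118.000.

E[X] = 118 = 118.000.


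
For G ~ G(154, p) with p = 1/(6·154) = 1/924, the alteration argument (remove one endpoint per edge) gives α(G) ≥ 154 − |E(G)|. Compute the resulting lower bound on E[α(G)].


E[|E(G)|] = C(154, 2)·p = 11781 · (1/924) = 51/4.
E[α(G)] ≥ n − E[|E(G)|] = 154 − 51/4 = 565/4.
Numerically: ≈ 141.2500.
(This is only a lower bound; the true E[α(G)] may be larger.)

E[α(G)] ≥ 565/4 ≈ 141.2500.


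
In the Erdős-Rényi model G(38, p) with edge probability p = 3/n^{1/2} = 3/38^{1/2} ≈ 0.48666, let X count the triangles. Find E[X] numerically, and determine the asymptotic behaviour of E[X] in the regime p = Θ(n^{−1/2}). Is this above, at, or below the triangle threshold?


Number of potential triangles: C(38, 3) = 8436.
Each occurs with probability p³ ≈ (0.48666)³ ≈ 1.1526259e-01.
By linearity: E[X] = C(38, 3)·p³ ≈ 8436 · 1.1526259e-01 ≈ 972.35520.
Since α = 1/2 < 1, p = c/n^{1/2} ≫ 1/n is above the triangle threshold p ~ 1/n. Asymptotically E[X] ~ (c³/6)·n^{3(1−α)} = (3³/6)·n^{1.5} → ∞; triangles are abundant w.h.p.

E[X] ≈ 972.35520; in regime p = Θ(1/n^{1/2}) E[X] diverges (above the triangle threshold p ~ 1/n).


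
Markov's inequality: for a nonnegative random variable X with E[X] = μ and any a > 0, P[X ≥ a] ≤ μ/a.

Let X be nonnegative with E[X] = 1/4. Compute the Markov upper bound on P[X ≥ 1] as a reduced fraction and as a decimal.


μ = E[X] = 1/4, a = 1.
Markov: P[X ≥ 1] ≤ μ/a = (1/4)/1 = 1/4.
Numerically: ≈ 0.25000.
(Since a = 1 > μ = 0.25000, the bound 1/4 is < 1 and informative.)

P[X ≥ 1] ≤ 1/4 ≈ 0.25000.


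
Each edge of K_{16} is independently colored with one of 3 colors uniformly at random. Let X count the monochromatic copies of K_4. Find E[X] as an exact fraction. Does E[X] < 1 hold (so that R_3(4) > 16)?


E[X] = C(16, 4) · 3^{1 − 6} = 1820 · 3^{−5} = 1820/243.
As a reduced fraction: E[X] = 1820/243 ≈ 7.489712.
Is E[X] < 1? NO.
Since E[X] ≥ 1, the first-moment bound is inconclusive at n = 16; it does NOT by itself certify R_3(4) > 16.

E[X] = 1820/243 ≈ 7.489712; E[X] ≥ 1; first-moment method inconclusive here.


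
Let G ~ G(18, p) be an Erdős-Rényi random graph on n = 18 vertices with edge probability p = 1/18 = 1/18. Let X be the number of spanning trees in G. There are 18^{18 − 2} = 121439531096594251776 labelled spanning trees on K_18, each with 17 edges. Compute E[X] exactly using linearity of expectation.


K_18 has 18^{18 − 2} = 121439531096594251776 labelled spanning trees.
For each such spanning tree H, let X_H = 1 if all 17 edges of H are present in G. Then P[X_H = 1] = p^{17} = (1/18)^{17} = 1/2185911559738696531968.
Summing the indicators: E[X] = Σ_H E[X_H] = 121439531096594251776 · p^{17} = 121439531096594251776 · 1/2185911559738696531968 = 1/18.
Numerically: E[X] ≈ 0.05556.

E[X] = 121439531096594251776 · (1/18)^{17} = 1/18 ≈ 0.05556.


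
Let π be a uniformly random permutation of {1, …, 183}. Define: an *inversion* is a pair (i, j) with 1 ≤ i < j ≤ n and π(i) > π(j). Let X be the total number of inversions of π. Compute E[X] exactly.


Write X = Σ X_I over the C(183, 2) = 16653 pairs i < j, with X_I the indicator of one inversion.
There are 16653 indicators.
For each fixed pair i < j, the values π(i) and π(j) are two distinct elements of {1, …, 183} in uniformly random order; by symmetry P[π(i) > π(j)] = 1/2.
By linearity: E[X] = 16653 · (1/2) = C(183, 2) · (1/2) = 16653/2 = 16653/2 ≈ 8326.500.

E[X] = 16653/2 = 8326.500.


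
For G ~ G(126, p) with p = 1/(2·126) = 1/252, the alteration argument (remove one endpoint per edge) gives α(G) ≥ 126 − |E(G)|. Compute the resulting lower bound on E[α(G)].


E[|E(G)|] = C(126, 2)·p = 7875 · (1/252) = 125/4.
E[α(G)] ≥ n − E[|E(G)|] = 126 − 125/4 = 379/4.
Numerically: ≈ 94.750000.
(This is only a lower bound; the true E[α(G)] may be larger.)

E[α(G)] ≥ 379/4 ≈ 94.750000.


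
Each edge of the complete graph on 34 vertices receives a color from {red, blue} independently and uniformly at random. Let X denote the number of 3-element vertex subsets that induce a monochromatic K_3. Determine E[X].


Let X = Σ_S X_S over the C(34, 3) = 5984 subsets S of size 3, where X_S = 1 if the K_3 on S is monochromatic.
For a fixed S, the K_3 on S has C(3, 2) = 3 edges. P[all 3 edges red] = (1/2)^3, and likewise for blue, so P[monochromatic] = 2·(1/2)^3 = 2^{1 − 3} = 1/4.
By linearity: E[X] = C(34, 3) · 2^{1 − 3} = 5984 · 1/4 = 1496.
Numerically: E[X] ≈ 1496.000.

E[X] = C(34,3)·2^(1−C(3,2)) = 1496 ≈ 1496.000.


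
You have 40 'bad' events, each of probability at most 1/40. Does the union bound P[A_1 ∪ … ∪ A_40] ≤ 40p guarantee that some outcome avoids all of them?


Union bound: P[∪_{i=1}^{40} A_i] ≤ Σ_i P[A_i] ≤ 40·p = 40·(1/40) = 1.
Numerically: 1 ≈ 1.000000.
Is 1 < 1? NO.
Since the bound 1 is ≥ 1, the union bound is uninformative here; it does NOT by itself certify existence.

40·p = 1 ≈ 1.000000; existence NOT certified by the union bound.


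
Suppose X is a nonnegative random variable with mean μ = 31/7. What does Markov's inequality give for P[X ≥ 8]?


μ = E[X] = 31/7, a = 8.
Markov: P[X ≥ 8] ≤ μ/a = (31/7)/8 = 31/56.
Numerically: ≈ 0.5536.
(Since a = 8 > μ = 4.4286, the bound 31/56 is < 1 and informative.)

P[X ≥ 8] ≤ 31/56 ≈ 0.5536.


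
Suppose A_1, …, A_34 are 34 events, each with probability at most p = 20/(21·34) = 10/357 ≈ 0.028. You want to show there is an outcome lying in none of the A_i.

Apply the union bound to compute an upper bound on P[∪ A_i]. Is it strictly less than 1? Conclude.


Union bound: P[∪_{i=1}^{34} A_i] ≤ Σ_i P[A_i] ≤ 34·p = 34·(10/357) = 20/21.
Numerically: 20/21 ≈ 0.952.
Is 20/21 < 1? YES.
Since P[∪ A_i] ≤ 20/21 < 1, the complement has P[∩ A_i^c] ≥ 1 − 20/21 = 1/21 > 0, so some outcome avoids every A_i.

34·p = 20/21 ≈ 0.952; existence CERTIFIED by the union bound.


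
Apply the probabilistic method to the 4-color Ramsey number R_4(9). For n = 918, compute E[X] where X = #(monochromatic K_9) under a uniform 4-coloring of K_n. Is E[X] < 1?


E[X] = C(918, 9) · 4^{1 − 36} = 1226696518272037432620 · 4^{−35} = 1226696518272037432620/1180591620717411303424.
As a reduced fraction: E[X] = 306674129568009358155/295147905179352825856 ≈ 1.0391.
Is E[X] < 1? NO.
Since E[X] ≥ 1, the first-moment bound is inconclusive at n = 918; it does NOT by itself certify R_4(9) > 918.

E[X] = 306674129568009358155/295147905179352825856 ≈ 1.0391; E[X] ≥ 1; first-moment method inconclusive here.


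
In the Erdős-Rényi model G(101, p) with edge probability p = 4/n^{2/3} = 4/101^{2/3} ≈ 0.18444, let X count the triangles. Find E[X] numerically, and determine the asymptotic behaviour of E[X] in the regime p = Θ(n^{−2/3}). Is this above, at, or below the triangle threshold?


Number of potential triangles: C(101, 3) = 166650.
Each occurs with probability p³ ≈ (0.18444)³ ≈ 6.2738947e-03.
By linearity: E[X] = C(101, 3)·p³ ≈ 166650 · 6.2738947e-03 ≈ 1045.54455.
Since α = 2/3 < 1, p = c/n^{2/3} ≫ 1/n is above the triangle threshold p ~ 1/n. Asymptotically E[X] ~ (c³/6)·n^{3(1−α)} = (4³/6)·n^{1} → ∞; triangles are abundant w.h.p.

E[X] ≈ 1045.54455; in regime p = Θ(1/n^{2/3}) E[X] diverges (above the triangle threshold p ~ 1/n).


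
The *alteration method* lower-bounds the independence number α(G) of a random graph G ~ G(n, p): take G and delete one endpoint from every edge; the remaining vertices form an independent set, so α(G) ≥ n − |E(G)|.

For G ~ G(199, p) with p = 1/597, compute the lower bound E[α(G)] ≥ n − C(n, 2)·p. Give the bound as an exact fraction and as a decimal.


E[|E(G)|] = C(199, 2)·p = 19701 · (1/597) = 33.
E[α(G)] ≥ n − E[|E(G)|] = 199 − 33 = 166.
Numerically: ≈ 166.000.
(This is only a lower bound; the true E[α(G)] may be larger.)

E[α(G)] ≥ 166 ≈ 166.000.


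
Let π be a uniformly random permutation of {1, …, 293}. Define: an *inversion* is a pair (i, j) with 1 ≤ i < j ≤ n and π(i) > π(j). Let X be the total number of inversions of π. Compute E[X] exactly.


Write X = Σ X_I over the C(293, 2) = 42778 pairs i < j, with X_I the indicator of one inversion.
There are 42778 indicators.
For each fixed pair i < j, the values π(i) and π(j) are two distinct elements of {1, …, 293} in uniformly random order; by symmetry P[π(i) > π(j)] = 1/2.
By linearity: E[X] = 42778 · (1/2) = C(293, 2) · (1/2) = 42778/2 = 21389 ≈ 21389.0000.

E[X] = 21389 = 21389.0000.


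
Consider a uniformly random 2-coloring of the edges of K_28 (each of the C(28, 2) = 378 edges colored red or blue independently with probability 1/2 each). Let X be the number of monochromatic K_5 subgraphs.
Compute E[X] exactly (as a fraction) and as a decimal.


Let X = Σ_S X_S over the C(28, 5) = 98280 subsets S of size 5, where X_S = 1 if the K_5 on S is monochromatic.
For a fixed S, the K_5 on S has C(5, 2) = 10 edges. P[all 10 edges red] = (1/2)^10, and likewise for blue, so P[monochromatic] = 2·(1/2)^10 = 2^{1 − 10} = 1/512.
By linearity of expectation: E[X] = C(28, 5) · 2^{1 − 10} = 98280 · 1/512 = 12285/64.
Numerically: E[X] ≈ 191.95312.

E[X] = C(28,5)·2^(1−C(5,2)) = 12285/64 ≈ 191.95312.


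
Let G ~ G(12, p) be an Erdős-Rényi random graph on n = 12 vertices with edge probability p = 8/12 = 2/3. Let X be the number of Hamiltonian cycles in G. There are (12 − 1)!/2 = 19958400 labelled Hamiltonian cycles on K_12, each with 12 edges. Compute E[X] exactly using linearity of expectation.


K_12 has (12 − 1)!/2 = 19958400 labelled Hamiltonian cycles.
For each such Hamiltonian cycle H, let X_H = 1 if all 12 edges of H are present in G. Then P[X_H = 1] = p^{12} = (2/3)^{12} = 4096/531441.
By linearity: E[X] = Σ_H E[X_H] = 19958400 · p^{12} = 19958400 · 4096/531441 = 1009254400/6561.
Numerically: E[X] ≈ 1.538e+05.

E[X] = 19958400 · (2/3)^{12} = 1009254400/6561 ≈ 1.538e+05.


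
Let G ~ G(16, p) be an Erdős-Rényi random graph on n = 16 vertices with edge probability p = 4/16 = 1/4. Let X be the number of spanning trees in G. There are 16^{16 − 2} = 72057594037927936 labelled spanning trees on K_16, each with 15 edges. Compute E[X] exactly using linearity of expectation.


K_16 has 16^{16 − 2} = 72057594037927936 labelled spanning trees.
For each such spanning tree H, let X_H = 1 if all 15 edges of H are present in G. Then P[X_H = 1] = p^{15} = (1/4)^{15} = 1/1073741824.
By linearity of expectation: E[X] = Σ_H E[X_H] = 72057594037927936 · p^{15} = 72057594037927936 · 1/1073741824 = 67108864.
Numerically: E[X] ≈ 6.71e+07.

E[X] = 72057594037927936 · (1/4)^{15} = 67108864 ≈ 6.71e+07.


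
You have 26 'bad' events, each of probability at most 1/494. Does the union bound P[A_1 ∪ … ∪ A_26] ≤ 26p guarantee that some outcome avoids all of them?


Union bound: P[∪_{i=1}^{26} A_i] ≤ Σ_i P[A_i] ≤ 26·p = 26·(1/494) = 1/19.
Numerically: 1/19 ≈ 0.053.
Is 1/19 < 1? YES.
Since P[∪ A_i] ≤ 1/19 < 1, the complement has P[∩ A_i^c] ≥ 1 − 1/19 = 18/19 > 0, so some outcome avoids every A_i.

26·p = 1/19 ≈ 0.053; existence CERTIFIED by the union bound.


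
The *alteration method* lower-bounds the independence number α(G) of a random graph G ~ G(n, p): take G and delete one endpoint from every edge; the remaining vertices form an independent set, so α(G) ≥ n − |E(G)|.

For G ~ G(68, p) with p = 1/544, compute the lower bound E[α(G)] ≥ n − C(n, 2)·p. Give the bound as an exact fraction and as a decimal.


E[|E(G)|] = C(68, 2)·p = 2278 · (1/544) = 67/16.
E[α(G)] ≥ n − E[|E(G)|] = 68 − 67/16 = 1021/16.
Numerically: ≈ 63.81250.
(This is only a lower bound; the true E[α(G)] may be larger.)

E[α(G)] ≥ 1021/16 ≈ 63.81250.


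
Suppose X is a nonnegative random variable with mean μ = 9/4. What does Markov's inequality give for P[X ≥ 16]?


μ = E[X] = 9/4, a = 16.
Markov: P[X ≥ 16] ≤ μ/a = (9/4)/16 = 9/64.
Numerically: ≈ 0.140625.
(Since a = 16 > μ = 2.250000, the bound 9/64 is < 1 and informative.)

P[X ≥ 16] ≤ 9/64 ≈ 0.140625.


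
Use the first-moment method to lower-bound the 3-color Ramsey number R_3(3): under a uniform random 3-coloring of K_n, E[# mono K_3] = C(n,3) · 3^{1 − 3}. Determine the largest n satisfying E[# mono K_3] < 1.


We need C(n, 3) · 3^{1 − 3} < 1, i.e. C(n, 3) < 3^{3 − 1} = 9.
Check values of n near the boundary:
  n = 3: C(3, 3) = 1; 1 < 9? YES
  n = 4: C(4, 3) = 4; 4 < 9? YES
  n = 5: C(5, 3) = 10; 10 < 9? NO
The largest n with C(n, 3) < 9 is n = 4 (where E[X] = 4/9 ≈ 0.444444). Hence R_3(3) > 4, i.e. R_3(3) ≥ 5.

Largest n = 4; hence R_3(3) > 4.


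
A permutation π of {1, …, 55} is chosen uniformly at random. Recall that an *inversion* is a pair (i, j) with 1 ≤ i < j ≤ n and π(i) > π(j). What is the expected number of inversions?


Write X = Σ X_I over the C(55, 2) = 1485 pairs i < j, with X_I the indicator of one inversion.
There are 1485 indicators.
For each fixed pair i < j, the values π(i) and π(j) are two distinct elements of {1, …, 55} in uniformly random order; by symmetry P[π(i) > π(j)] = 1/2.
By linearity: E[X] = 1485 · (1/2) = C(55, 2) · (1/2) = 1485/2 = 1485/2 ≈ 742.5000.

E[X] = 1485/2 = 742.5000.


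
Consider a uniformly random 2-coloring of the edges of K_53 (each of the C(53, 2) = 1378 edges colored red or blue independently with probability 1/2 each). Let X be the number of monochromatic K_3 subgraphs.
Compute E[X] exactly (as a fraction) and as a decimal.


Let X = Σ_S X_S over the C(53, 3) = 23426 subsets S of size 3, where X_S = 1 if the K_3 on S is monochromatic.
For a fixed S, the K_3 on S has C(3, 2) = 3 edges. P[all 3 edges red] = (1/2)^3, and likewise for blue, so P[monochromatic] = 2·(1/2)^3 = 2^{1 − 3} = 1/4.
By linearity of expectation: E[X] = C(53, 3) · 2^{1 − 3} = 23426 · 1/4 = 11713/2.
Numerically: E[X] ≈ 5856.5000.

E[X] = C(53,3)·2^(1−C(3,2)) = 11713/2 ≈ 5856.5000.


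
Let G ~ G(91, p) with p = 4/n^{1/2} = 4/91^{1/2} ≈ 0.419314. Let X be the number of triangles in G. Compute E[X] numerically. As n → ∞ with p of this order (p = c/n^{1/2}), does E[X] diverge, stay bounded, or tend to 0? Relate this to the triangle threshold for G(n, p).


Number of potential triangles: C(91, 3) = 121485.
Each occurs with probability p³ ≈ (0.419314)³ ≈ 7.37255270e-02.
By linearity: E[X] = C(91, 3)·p³ ≈ 121485 · 7.37255270e-02 ≈ 8956.545645.
Since α = 1/2 < 1, p = c/n^{1/2} ≫ 1/n is above the triangle threshold p ~ 1/n. Asymptotically E[X] ~ (c³/6)·n^{3(1−α)} = (4³/6)·n^{1.5} → ∞; triangles are abundant w.h.p.

E[X] ≈ 8956.545645; in regime p = Θ(1/n^{1/2}) E[X] diverges (above the triangle threshold p ~ 1/n).


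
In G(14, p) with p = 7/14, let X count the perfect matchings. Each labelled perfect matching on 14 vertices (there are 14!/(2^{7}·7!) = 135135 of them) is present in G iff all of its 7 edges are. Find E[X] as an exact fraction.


K_14 has 14!/(2^{7}·7!) = 135135 labelled perfect matchings.
For each such perfect matching H, let X_H = 1 if all 7 edges of H are present in G. Then P[X_H = 1] = p^{7} = (1/2)^{7} = 1/128.
By linearity of expectation: E[X] = Σ_H E[X_H] = 135135 · p^{7} = 135135 · 1/128 = 135135/128.
Numerically: E[X] ≈ 1055.74.

E[X] = 135135 · (1/2)^{7} = 135135/128 ≈ 1055.74.


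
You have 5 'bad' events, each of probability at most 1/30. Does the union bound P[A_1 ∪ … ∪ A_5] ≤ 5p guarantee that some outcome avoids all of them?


Union bound: P[∪_{i=1}^{5} A_i] ≤ Σ_i P[A_i] ≤ 5·p = 5·(1/30) = 1/6.
Numerically: 1/6 ≈ 0.166667.
Is 1/6 < 1? YES.
Since P[∪ A_i] ≤ 1/6 < 1, the complement has P[∩ A_i^c] ≥ 1 − 1/6 = 5/6 > 0, so some outcome avoids every A_i.

5·p = 1/6 ≈ 0.166667; existence CERTIFIED by the union bound.


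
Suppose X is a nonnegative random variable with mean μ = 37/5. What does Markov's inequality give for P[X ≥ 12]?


μ = E[X] = 37/5, a = 12.
Markov: P[X ≥ 12] ≤ μ/a = (37/5)/12 = 37/60.
Numerically: ≈ 0.617.
(Since a = 12 > μ = 7.400, the bound 37/60 is < 1 and informative.)

P[X ≥ 12] ≤ 37/60 ≈ 0.617.


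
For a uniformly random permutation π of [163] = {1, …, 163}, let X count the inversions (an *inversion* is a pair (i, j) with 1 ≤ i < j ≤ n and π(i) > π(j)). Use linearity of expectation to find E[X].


Write X = Σ X_I over the C(163, 2) = 13203 pairs i < j, with X_I the indicator of one inversion.
There are 13203 indicators.
For each fixed pair i < j, the values π(i) and π(j) are two distinct elements of {1, …, 163} in uniformly random order; by symmetry P[π(i) > π(j)] = 1/2.
By linearity: E[X] = 13203 · (1/2) = C(163, 2) · (1/2) = 13203/2 = 13203/2 ≈ 6601.500000.

E[X] = 13203/2 = 6601.500000.


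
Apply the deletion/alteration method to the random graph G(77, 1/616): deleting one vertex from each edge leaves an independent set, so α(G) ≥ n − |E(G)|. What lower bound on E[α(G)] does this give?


E[|E(G)|] = C(77, 2)·p = 2926 · (1/616) = 19/4.
E[α(G)] ≥ n − E[|E(G)|] = 77 − 19/4 = 289/4.
Numerically: ≈ 72.2500.
(This is only a lower bound; the true E[α(G)] may be larger.)

E[α(G)] ≥ 289/4 ≈ 72.2500.


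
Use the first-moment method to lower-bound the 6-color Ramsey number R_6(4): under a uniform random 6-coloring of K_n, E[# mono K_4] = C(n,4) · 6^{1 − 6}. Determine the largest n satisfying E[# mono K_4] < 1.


We need C(n, 4) · 6^{1 − 6} < 1, i.e. C(n, 4) < 6^{6 − 1} = 7776.
Check values of n near the boundary:
  n = 17: C(17, 4) = 2380; 2380 < 7776? YES
  n = 18: C(18, 4) = 3060; 3060 < 7776? YES
  n = 19: C(19, 4) = 3876; 3876 < 7776? YES
  n = 20: C(20, 4) = 4845; 4845 < 7776? YES
  n = 21: C(21, 4) = 5985; 5985 < 7776? YES
  n = 22: C(22, 4) = 7315; 7315 < 7776? YES
  n = 23: C(23, 4) = 8855; 8855 < 7776? NO
  n = 24: C(24, 4) = 10626; 10626 < 7776? NO
The largest n with C(n, 4) < 7776 is n = 22 (where E[X] = 7315/7776 ≈ 0.9407150). Hence R_6(4) > 22, i.e. R_6(4) ≥ 23.

Largest n = 22; hence R_6(4) > 22.


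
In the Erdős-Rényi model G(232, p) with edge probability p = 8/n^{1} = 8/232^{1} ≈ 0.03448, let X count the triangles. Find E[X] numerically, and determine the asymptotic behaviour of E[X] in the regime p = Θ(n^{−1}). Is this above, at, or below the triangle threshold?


Number of potential triangles: C(232, 3) = 2054360.
Each occurs with probability p³ ≈ (0.03448)³ ≈ 4.100209e-05.
By linearity: E[X] = C(232, 3)·p³ ≈ 2054360 · 4.100209e-05 ≈ 84.2331.
Here α = 1, so p = 8/n is exactly at the triangle threshold p ~ 1/n. Asymptotically E[X] → c³/6 = 8³/6 = 256/3 ≈ 85.3333, a bounded constant. In this regime the triangle count is asymptotically Poisson(c³/6).

E[X] ≈ 84.2331; in regime p = Θ(1/n^{1}) E[X] stays bounded (at the triangle threshold p ~ 1/n).


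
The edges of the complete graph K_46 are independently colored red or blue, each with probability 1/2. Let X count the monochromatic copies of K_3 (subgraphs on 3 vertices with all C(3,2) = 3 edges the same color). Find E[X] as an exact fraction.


Let X = Σ_S X_S over the C(46, 3) = 15180 subsets S of size 3, where X_S = 1 if the K_3 on S is monochromatic.
For a fixed S, the K_3 on S has C(3, 2) = 3 edges. P[all 3 edges red] = (1/2)^3, and likewise for blue, so P[monochromatic] = 2·(1/2)^3 = 2^{1 − 3} = 1/4.
By linearity: E[X] = C(46, 3) · 2^{1 − 3} = 15180 · 1/4 = 3795.
Numerically: E[X] ≈ 3795.000000.

E[X] = C(46,3)·2^(1−C(3,2)) = 3795 ≈ 3795.000000.


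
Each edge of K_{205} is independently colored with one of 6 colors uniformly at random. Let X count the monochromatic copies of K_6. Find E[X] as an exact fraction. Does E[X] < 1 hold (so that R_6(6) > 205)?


E[X] = C(205, 6) · 6^{1 − 15} = 95746959700 · 6^{−14} = 95746959700/78364164096.
As a reduced fraction: E[X] = 23936739925/19591041024 ≈ 1.2218.
Is E[X] < 1? NO.
Since E[X] ≥ 1, the first-moment bound is inconclusive at n = 205; it does NOT by itself certify R_6(6) > 205.

E[X] = 23936739925/19591041024 ≈ 1.2218; E[X] ≥ 1; first-moment method inconclusive here.


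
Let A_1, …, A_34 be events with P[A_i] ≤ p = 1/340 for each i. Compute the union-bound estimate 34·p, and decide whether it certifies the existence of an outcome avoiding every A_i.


Union bound: P[∪_{i=1}^{34} A_i] ≤ Σ_i P[A_i] ≤ 34·p = 34·(1/340) = 1/10.
Numerically: 1/10 ≈ 0.1000000.
Is 1/10 < 1? YES.
Since P[∪ A_i] ≤ 1/10 < 1, the complement has P[∩ A_i^c] ≥ 1 − 1/10 = 9/10 > 0, so some outcome avoids every A_i.

34·p = 1/10 ≈ 0.1000000; existence CERTIFIED by the union bound.


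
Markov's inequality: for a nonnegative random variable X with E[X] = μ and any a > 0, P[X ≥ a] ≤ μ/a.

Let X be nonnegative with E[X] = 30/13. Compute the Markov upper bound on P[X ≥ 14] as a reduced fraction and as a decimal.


μ = E[X] = 30/13, a = 14.
Markov: P[X ≥ 14] ≤ μ/a = (30/13)/14 = 15/91.
Numerically: ≈ 0.16484.
(Since a = 14 > μ = 2.30769, the bound 15/91 is < 1 and informative.)

P[X ≥ 14] ≤ 15/91 ≈ 0.16484.


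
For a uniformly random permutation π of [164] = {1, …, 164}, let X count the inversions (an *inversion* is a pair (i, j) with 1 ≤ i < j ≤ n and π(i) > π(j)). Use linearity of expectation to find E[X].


Write X = Σ X_I over the C(164, 2) = 13366 pairs i < j, with X_I the indicator of one inversion.
There are 13366 indicators.
For each fixed pair i < j, the values π(i) and π(j) are two distinct elements of {1, …, 164} in uniformly random order; by symmetry P[π(i) > π(j)] = 1/2.
By linearity: E[X] = 13366 · (1/2) = C(164, 2) · (1/2) = 13366/2 = 6683 ≈ 6683.0000.

E[X] = 6683 = 6683.0000.


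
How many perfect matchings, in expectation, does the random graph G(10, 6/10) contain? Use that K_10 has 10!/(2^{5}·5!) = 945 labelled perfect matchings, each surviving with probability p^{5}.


K_10 has 10!/(2^{5}·5!) = 945 labelled perfect matchings.
For each such perfect matching H, let X_H = 1 if all 5 edges of H are present in G. Then P[X_H = 1] = p^{5} = (3/5)^{5} = 243/3125.
Summing the indicators: E[X] = Σ_H E[X_H] = 945 · p^{5} = 945 · 243/3125 = 45927/625.
Numerically: E[X] ≈ 73.4832.

E[X] = 945 · (3/5)^{5} = 45927/625 ≈ 73.4832.


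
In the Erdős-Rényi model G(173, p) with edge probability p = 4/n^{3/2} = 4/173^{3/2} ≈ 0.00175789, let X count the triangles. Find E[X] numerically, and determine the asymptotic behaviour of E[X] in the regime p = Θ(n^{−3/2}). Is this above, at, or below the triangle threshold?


Number of potential triangles: C(173, 3) = 848046.
Each occurs with probability p³ ≈ (0.00175789)³ ≈ 5.43215946e-09.
By linearity: E[X] = C(173, 3)·p³ ≈ 848046 · 5.43215946e-09 ≈ 0.004607.
Since α = 3/2 > 1, p = c/n^{3/2} = o(1/n) is below the triangle threshold p ~ 1/n. Asymptotically E[X] ~ (c³/6)·n^{3(1−α)} = (4³/6)·n^{-1.5} → 0, so by Markov's inequality G has no triangles w.h.p.

E[X] ≈ 0.004607; in regime p = Θ(1/n^{3/2}) E[X] tends to 0 (below the triangle threshold p ~ 1/n).


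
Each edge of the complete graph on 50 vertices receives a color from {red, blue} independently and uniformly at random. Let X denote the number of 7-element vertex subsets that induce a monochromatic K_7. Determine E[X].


Let X = Σ_S X_S over the C(50, 7) = 99884400 subsets S of size 7, where X_S = 1 if the K_7 on S is monochromatic.
For a fixed S, the K_7 on S has C(7, 2) = 21 edges. P[all 21 edges red] = (1/2)^21, and likewise for blue, so P[monochromatic] = 2·(1/2)^21 = 2^{1 − 21} = 1/1048576.
By linearity of expectation: E[X] = C(50, 7) · 2^{1 − 21} = 99884400 · 1/1048576 = 6242775/65536.
Numerically: E[X] ≈ 95.257.

E[X] = C(50,7)·2^(1−C(7,2)) = 6242775/65536 ≈ 95.257.


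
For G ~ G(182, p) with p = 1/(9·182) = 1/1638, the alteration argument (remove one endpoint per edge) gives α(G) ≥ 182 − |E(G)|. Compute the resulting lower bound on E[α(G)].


E[|E(G)|] = C(182, 2)·p = 16471 · (1/1638) = 181/18.
E[α(G)] ≥ n − E[|E(G)|] = 182 − 181/18 = 3095/18.
Numerically: ≈ 171.944444.
(This is only a lower bound; the true E[α(G)] may be larger.)

E[α(G)] ≥ 3095/18 ≈ 171.944444.


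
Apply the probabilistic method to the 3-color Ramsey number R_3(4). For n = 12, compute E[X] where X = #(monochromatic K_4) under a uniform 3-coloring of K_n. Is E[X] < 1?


E[X] = C(12, 4) · 3^{1 − 6} = 495 · 3^{−5} = 495/243.
As a reduced fraction: E[X] = 55/27 ≈ 2.0370.
Is E[X] < 1? NO.
Since E[X] ≥ 1, the first-moment bound is inconclusive at n = 12; it does NOT by itself certify R_3(4) > 12.

E[X] = 55/27 ≈ 2.0370; E[X] ≥ 1; first-moment method inconclusive here.


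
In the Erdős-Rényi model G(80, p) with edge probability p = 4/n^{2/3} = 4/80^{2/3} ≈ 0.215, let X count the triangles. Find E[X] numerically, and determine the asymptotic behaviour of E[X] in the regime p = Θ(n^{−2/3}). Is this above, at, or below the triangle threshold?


Number of potential triangles: C(80, 3) = 82160.
Each occurs with probability p³ ≈ (0.215)³ ≈ 1.00000e-02.
By linearity: E[X] = C(80, 3)·p³ ≈ 82160 · 1.00000e-02 ≈ 821.600.
Since α = 2/3 < 1, p = c/n^{2/3} ≫ 1/n is above the triangle threshold p ~ 1/n. Asymptotically E[X] ~ (c³/6)·n^{3(1−α)} = (4³/6)·n^{1} → ∞; triangles are abundant w.h.p.

E[X] ≈ 821.600; in regime p = Θ(1/n^{2/3}) E[X] diverges (above the triangle threshold p ~ 1/n).


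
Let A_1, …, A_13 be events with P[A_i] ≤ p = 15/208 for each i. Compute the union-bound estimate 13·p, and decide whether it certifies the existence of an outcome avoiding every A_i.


Union bound: P[∪_{i=1}^{13} A_i] ≤ Σ_i P[A_i] ≤ 13·p = 13·(15/208) = 15/16.
Numerically: 15/16 ≈ 0.9375.
Is 15/16 < 1? YES.
Since P[∪ A_i] ≤ 15/16 < 1, the complement has P[∩ A_i^c] ≥ 1 − 15/16 = 1/16 > 0, so some outcome avoids every A_i.

13·p = 15/16 ≈ 0.9375; existence CERTIFIED by the union bound.


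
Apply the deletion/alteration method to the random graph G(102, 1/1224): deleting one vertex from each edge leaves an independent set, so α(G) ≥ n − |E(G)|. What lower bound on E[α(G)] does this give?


E[|E(G)|] = C(102, 2)·p = 5151 · (1/1224) = 101/24.
E[α(G)] ≥ n − E[|E(G)|] = 102 − 101/24 = 2347/24.
Numerically: ≈ 97.7917.
(This is only a lower bound; the true E[α(G)] may be larger.)

E[α(G)] ≥ 2347/24 ≈ 97.7917.


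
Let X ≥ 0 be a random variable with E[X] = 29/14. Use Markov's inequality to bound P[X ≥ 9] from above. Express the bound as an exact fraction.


μ = E[X] = 29/14, a = 9.
Markov: P[X ≥ 9] ≤ μ/a = (29/14)/9 = 29/126.
Numerically: ≈ 0.2302.
(Since a = 9 > μ = 2.0714, the bound 29/126 is < 1 and informative.)

P[X ≥ 9] ≤ 29/126 ≈ 0.2302.


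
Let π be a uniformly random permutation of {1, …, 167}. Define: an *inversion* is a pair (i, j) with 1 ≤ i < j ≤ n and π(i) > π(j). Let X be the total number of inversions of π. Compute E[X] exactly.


Write X = Σ X_I over the C(167, 2) = 13861 pairs i < j, with X_I the indicator of one inversion.
There are 13861 indicators.
For each fixed pair i < j, the values π(i) and π(j) are two distinct elements of {1, …, 167} in uniformly random order; by symmetry P[π(i) > π(j)] = 1/2.
By linearity: E[X] = 13861 · (1/2) = C(167, 2) · (1/2) = 13861/2 = 13861/2 ≈ 6930.500000.

E[X] = 13861/2 = 6930.500000.


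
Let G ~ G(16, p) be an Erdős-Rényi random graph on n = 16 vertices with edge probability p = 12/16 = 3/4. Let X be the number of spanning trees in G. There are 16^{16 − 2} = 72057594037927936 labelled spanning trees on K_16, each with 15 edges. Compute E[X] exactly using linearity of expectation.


K_16 has 16^{16 − 2} = 72057594037927936 labelled spanning trees.
For each such spanning tree H, let X_H = 1 if all 15 edges of H are present in G. Then P[X_H = 1] = p^{15} = (3/4)^{15} = 14348907/1073741824.
By linearity: E[X] = Σ_H E[X_H] = 72057594037927936 · p^{15} = 72057594037927936 · 14348907/1073741824 = 962938848411648.
Numerically: E[X] ≈ 9.62939e+14.

E[X] = 72057594037927936 · (3/4)^{15} = 962938848411648 ≈ 9.62939e+14.
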